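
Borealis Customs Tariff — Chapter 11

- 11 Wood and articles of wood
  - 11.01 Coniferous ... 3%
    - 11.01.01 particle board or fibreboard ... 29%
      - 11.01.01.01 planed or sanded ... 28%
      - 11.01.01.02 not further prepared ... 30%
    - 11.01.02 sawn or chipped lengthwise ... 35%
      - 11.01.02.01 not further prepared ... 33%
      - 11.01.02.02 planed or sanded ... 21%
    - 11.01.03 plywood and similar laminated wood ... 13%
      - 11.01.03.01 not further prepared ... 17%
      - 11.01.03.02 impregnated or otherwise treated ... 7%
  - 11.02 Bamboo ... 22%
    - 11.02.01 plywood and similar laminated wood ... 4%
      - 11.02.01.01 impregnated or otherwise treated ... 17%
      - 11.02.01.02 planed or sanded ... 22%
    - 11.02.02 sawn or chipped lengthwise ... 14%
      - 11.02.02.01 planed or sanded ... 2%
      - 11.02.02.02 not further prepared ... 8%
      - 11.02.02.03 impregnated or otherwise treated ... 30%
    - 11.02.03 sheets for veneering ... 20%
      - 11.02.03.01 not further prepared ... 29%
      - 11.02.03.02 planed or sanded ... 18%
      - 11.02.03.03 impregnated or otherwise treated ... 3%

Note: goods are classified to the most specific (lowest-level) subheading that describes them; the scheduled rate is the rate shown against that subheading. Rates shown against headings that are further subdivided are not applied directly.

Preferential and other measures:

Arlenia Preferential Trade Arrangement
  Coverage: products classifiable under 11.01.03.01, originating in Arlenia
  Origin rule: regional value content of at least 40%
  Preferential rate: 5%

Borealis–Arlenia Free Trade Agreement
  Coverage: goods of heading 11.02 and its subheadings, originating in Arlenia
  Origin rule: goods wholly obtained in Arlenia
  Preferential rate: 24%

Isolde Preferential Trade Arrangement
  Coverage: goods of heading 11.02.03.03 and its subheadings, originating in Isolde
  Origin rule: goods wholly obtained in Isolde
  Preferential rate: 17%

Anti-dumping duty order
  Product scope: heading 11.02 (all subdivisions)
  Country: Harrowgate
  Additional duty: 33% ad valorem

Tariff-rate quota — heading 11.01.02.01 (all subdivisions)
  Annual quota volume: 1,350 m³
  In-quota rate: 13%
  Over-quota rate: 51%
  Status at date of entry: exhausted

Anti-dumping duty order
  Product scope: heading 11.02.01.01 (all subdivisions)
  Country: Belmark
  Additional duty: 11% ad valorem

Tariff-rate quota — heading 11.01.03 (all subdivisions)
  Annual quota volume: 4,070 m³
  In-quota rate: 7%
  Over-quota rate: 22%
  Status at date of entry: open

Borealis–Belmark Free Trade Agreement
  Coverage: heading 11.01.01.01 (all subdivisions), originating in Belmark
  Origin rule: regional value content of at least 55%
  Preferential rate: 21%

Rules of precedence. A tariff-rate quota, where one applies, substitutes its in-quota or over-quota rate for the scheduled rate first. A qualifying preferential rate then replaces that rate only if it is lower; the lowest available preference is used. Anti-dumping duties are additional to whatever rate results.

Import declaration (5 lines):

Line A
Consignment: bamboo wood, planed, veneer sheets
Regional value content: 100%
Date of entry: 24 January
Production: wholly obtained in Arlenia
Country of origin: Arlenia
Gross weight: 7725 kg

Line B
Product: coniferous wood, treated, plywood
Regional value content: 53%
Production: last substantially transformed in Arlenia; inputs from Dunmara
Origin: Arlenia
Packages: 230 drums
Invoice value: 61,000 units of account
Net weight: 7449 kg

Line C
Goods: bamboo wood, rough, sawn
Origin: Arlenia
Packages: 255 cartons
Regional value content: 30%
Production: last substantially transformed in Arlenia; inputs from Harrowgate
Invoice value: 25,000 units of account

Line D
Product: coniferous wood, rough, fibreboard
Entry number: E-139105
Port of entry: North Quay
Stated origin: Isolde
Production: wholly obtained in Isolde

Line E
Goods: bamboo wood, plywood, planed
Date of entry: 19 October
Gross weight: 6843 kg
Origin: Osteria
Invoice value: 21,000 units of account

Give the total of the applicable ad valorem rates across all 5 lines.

85%

Line A: bamboo → 11.02; veneer sheets → 11.02.03; planed → 11.02.03.02. Scheduled 18%. Arlenia agreement on 11.01.03.01: 11.02.03.02 not covered; Arlenia agreement on 11.02: wholly obtained → 24% available; preference 24% not lower than 18% → no reduction. → 18%.
Line B: coniferous → 11.01; plywood → 11.01.03; treated → 11.01.03.02. Scheduled 7%. quota on 11.01.03 open → in-quota 7%; Arlenia agreement on 11.01.03.01: 11.01.03.02 not covered; Arlenia agreement on 11.02: 11.01.03.02 not covered. → 7%.
Line C: bamboo → 11.02; sawn → 11.02.02; rough → 11.02.02.02. Scheduled 8%. Arlenia agreement on 11.01.03.01: 11.02.02.02 not covered; Arlenia agreement on 11.02: not wholly obtained. → 8%.
Line D: coniferous → 11.01; fibreboard → 11.01.01; rough → 11.01.01.02. Scheduled 30%. Isolde agreement on 11.02.03.03: 11.01.01.02 not covered. → 30%.
Line E: bamboo → 11.02; plywood → 11.02.01; planed → 11.02.01.02. Scheduled 22%. No special measure applies. → 22%.
Sum: 18% + 7% + 8% + 30% + 22% = 85%.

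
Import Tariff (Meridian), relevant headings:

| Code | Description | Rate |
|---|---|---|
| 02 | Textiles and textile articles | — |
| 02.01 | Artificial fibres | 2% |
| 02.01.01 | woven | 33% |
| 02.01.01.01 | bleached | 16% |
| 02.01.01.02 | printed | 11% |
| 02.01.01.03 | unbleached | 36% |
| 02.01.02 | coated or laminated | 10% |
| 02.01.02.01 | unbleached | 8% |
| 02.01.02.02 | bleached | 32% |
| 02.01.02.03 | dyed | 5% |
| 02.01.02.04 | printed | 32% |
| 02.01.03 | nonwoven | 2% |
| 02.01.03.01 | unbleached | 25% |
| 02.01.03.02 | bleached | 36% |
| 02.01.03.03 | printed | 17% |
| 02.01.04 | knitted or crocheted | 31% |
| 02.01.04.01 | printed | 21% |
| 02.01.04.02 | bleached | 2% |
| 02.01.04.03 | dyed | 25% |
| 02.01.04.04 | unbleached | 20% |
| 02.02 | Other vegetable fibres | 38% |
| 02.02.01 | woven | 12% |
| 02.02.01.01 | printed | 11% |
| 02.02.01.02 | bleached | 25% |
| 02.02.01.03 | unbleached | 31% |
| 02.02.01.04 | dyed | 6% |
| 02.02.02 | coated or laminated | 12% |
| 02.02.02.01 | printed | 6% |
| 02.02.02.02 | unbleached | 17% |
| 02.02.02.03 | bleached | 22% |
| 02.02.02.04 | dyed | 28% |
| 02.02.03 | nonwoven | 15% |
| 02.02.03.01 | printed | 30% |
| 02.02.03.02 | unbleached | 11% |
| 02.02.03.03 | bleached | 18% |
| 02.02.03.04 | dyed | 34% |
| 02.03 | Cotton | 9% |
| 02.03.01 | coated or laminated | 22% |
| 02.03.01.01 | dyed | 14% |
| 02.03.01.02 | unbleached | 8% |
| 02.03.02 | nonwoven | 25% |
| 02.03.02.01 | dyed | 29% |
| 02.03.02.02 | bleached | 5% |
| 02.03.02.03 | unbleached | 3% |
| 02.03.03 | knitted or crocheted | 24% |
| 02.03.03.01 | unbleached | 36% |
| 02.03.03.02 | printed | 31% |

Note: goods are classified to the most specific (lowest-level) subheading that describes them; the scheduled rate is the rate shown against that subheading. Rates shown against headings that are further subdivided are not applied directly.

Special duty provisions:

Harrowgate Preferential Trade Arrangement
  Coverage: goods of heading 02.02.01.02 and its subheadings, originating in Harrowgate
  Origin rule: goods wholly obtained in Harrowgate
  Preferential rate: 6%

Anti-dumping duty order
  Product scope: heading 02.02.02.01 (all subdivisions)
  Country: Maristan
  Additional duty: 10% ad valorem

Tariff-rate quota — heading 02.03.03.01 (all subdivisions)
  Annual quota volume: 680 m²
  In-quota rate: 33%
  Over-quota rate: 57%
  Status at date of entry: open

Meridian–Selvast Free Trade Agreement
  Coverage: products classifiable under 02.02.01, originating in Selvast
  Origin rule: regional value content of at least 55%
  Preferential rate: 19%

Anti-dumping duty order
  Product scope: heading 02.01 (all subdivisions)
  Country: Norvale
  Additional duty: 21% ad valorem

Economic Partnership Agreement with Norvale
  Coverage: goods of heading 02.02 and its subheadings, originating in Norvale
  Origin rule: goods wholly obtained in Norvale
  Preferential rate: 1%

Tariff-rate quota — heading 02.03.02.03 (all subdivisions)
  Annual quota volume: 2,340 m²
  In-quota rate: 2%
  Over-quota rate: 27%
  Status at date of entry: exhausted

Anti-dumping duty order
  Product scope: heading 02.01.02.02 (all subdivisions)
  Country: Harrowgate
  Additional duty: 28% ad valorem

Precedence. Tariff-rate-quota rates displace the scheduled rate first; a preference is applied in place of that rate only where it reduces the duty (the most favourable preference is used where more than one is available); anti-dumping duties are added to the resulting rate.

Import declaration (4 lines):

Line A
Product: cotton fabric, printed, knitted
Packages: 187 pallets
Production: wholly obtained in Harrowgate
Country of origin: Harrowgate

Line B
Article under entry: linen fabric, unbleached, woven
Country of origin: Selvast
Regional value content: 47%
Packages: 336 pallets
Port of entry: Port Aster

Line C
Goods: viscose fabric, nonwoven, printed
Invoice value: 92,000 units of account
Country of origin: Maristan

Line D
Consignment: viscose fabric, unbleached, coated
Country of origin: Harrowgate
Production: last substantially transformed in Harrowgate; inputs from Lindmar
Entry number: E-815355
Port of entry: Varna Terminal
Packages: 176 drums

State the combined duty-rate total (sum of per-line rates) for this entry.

87%

Line A: cotton → 02.03; knitted → 02.03.03; printed → 02.03.03.02. Scheduled 31%. Harrowgate agreement on 02.02.01.02: 02.03.03.02 not covered. → 31%.
Line B: linen → 02.02; woven → 02.02.01; unbleached → 02.02.01.03. Scheduled 31%. Selvast agreement on 02.02.01: RVC < 55%. → 31%.
Line C: viscose → 02.01; nonwoven → 02.01.03; printed → 02.01.03.03. Scheduled 17%. No special measure applies. → 17%.
Line D: viscose → 02.01; coated → 02.01.02; unbleached → 02.01.02.01. Scheduled 8%. Harrowgate agreement on 02.02.01.02: 02.01.02.01 not covered. → 8%.
Sum: 31% + 31% + 17% + 8% = 87%.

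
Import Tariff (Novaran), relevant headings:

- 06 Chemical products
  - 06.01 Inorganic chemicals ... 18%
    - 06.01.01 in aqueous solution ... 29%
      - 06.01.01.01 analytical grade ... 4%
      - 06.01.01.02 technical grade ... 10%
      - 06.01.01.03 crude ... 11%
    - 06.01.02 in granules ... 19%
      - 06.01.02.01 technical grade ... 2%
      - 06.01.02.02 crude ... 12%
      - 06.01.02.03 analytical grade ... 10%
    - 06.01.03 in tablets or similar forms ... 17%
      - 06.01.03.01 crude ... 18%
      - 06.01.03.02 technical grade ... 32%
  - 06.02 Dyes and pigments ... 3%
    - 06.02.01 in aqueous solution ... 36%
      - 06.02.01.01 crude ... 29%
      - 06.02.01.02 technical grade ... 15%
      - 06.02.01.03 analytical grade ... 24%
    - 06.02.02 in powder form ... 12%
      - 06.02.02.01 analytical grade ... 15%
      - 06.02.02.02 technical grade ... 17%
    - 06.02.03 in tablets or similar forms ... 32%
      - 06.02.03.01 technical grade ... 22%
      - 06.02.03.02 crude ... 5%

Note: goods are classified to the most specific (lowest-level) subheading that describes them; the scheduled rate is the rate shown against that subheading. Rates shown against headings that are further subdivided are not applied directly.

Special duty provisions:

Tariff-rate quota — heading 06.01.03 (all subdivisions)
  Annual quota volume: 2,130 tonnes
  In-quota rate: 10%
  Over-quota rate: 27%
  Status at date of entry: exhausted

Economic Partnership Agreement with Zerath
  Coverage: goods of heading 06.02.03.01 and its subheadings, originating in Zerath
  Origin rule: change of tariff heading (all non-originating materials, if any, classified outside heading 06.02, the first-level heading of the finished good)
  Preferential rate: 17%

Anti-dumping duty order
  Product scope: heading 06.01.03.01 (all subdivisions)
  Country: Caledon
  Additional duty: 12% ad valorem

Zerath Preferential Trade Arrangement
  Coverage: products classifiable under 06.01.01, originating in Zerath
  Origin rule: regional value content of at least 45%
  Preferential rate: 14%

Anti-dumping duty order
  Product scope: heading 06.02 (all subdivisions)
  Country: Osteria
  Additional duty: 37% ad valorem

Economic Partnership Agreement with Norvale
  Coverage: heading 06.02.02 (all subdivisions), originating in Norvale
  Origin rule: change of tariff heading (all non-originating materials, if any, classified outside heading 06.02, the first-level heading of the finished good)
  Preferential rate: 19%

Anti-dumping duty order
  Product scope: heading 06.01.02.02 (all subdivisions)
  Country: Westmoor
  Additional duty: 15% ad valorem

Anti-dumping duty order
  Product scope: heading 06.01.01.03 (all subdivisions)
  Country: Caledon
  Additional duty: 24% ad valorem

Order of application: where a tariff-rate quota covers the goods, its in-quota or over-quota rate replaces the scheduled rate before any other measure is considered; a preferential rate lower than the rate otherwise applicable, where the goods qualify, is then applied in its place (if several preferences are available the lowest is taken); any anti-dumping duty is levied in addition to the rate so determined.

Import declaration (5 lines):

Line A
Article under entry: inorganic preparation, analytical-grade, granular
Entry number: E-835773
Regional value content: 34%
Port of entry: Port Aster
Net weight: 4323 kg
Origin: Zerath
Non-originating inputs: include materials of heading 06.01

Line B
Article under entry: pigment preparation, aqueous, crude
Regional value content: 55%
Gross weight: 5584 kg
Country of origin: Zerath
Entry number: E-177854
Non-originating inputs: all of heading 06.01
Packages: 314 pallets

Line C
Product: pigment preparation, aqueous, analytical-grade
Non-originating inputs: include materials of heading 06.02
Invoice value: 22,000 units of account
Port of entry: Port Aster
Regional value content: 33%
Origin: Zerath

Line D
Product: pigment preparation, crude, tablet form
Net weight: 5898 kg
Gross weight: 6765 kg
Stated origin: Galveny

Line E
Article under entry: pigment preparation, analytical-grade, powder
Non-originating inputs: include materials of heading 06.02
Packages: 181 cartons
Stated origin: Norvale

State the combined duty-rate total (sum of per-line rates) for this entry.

Line A: inorganic → 06.01; granular → 06.01.02; analytical-grade → 06.01.02.03. Scheduled 10%. Zerath agreement on 06.02.03.01: 06.01.02.03 not covered; Zerath agreement on 06.01.01: 06.01.02.03 not covered. → 10%.
Line B: pigment → 06.02; aqueous → 06.02.01; crude → 06.02.01.01. Scheduled 29%. Zerath agreement on 06.02.03.01: 06.02.01.01 not covered; Zerath agreement on 06.01.01: 06.02.01.01 not covered. → 29%.
Line C: pigment → 06.02; aqueous → 06.02.01; analytical-grade → 06.02.01.03. Scheduled 24%. Zerath agreement on 06.02.03.01: 06.02.01.03 not covered; Zerath agreement on 06.01.01: 06.02.01.03 not covered. → 24%.
Line D: pigment → 06.02; tablet form → 06.02.03; crude → 06.02.03.02. Scheduled 5%. No special measure applies. → 5%.
Line E: pigment → 06.02; powder → 06.02.02; analytical-grade → 06.02.02.01. Scheduled 15%. Norvale agreement on 06.02.02: CTH not met. → 15%.
Sum: 10% + 29% + 24% + 5% + 15% = 83%.

83%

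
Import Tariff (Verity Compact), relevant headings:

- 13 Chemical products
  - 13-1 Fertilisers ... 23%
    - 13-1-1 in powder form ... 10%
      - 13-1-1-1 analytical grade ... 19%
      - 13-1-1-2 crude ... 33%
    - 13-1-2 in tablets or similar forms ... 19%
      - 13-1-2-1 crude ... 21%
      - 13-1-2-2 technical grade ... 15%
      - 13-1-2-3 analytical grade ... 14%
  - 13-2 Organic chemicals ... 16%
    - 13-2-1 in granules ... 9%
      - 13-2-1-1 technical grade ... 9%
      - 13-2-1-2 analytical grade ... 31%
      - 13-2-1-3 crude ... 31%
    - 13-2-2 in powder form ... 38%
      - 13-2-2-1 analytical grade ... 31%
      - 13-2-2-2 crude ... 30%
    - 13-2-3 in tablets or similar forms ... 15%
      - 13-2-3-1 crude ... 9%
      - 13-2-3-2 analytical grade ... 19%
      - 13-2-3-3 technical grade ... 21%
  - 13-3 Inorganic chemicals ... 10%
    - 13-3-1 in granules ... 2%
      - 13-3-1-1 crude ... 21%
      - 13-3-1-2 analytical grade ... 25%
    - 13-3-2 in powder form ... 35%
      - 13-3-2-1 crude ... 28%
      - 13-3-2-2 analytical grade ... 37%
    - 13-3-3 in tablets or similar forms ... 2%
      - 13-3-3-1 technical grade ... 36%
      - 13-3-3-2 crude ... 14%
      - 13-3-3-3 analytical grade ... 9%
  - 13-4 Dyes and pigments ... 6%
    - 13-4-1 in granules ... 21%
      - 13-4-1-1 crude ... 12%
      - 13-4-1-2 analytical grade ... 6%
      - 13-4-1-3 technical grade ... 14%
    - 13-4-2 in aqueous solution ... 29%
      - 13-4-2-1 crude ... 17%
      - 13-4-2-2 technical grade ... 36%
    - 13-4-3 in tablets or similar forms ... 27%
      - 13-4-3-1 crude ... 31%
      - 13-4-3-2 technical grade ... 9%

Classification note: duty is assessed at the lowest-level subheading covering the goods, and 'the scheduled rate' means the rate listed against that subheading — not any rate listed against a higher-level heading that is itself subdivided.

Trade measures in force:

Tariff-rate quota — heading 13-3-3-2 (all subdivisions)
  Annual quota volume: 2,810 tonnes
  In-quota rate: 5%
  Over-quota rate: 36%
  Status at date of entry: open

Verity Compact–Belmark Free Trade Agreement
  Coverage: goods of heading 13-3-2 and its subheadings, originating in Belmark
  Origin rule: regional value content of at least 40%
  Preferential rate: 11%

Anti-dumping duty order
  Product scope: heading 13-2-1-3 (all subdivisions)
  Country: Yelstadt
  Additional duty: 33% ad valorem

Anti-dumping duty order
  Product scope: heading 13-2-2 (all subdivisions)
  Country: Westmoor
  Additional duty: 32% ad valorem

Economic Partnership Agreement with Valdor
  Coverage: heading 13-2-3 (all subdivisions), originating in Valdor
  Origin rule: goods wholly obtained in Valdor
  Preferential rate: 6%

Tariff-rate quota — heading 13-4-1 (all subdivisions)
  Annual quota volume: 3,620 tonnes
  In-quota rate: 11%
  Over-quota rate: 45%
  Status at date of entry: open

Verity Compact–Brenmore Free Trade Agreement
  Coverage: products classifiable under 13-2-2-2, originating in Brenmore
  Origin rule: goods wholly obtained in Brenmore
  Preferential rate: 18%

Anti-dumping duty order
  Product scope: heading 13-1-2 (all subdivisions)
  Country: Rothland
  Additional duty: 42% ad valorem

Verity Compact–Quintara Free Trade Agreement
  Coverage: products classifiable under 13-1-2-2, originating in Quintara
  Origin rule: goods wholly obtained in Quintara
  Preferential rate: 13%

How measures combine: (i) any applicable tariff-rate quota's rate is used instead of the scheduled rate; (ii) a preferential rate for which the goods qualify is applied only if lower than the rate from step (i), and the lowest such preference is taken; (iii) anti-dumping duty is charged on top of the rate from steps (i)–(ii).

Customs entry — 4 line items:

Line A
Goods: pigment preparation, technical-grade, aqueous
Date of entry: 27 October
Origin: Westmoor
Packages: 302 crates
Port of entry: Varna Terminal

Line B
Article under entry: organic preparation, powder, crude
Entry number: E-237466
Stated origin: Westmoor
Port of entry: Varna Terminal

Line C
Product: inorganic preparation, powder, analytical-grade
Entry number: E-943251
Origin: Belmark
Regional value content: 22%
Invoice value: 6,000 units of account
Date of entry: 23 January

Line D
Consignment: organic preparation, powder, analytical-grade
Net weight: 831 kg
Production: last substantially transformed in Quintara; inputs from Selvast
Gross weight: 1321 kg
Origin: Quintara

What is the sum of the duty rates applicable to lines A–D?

Line A: pigment → 13-4; aqueous → 13-4-2; technical-grade → 13-4-2-2. Scheduled 36%. No special measure applies. → 36%.
Line B: organic → 13-2; powder → 13-2-2; crude → 13-2-2-2. Scheduled 30%. anti-dumping (Westmoor, 13-2-2): +32%; total 30% + 32% = 62%. → 62%.
Line C: inorganic → 13-3; powder → 13-3-2; analytical-grade → 13-3-2-2. Scheduled 37%. Belmark agreement on 13-3-2: RVC < 40%. → 37%.
Line D: organic → 13-2; powder → 13-2-2; analytical-grade → 13-2-2-1. Scheduled 31%. Quintara agreement on 13-1-2-2: 13-2-2-1 not covered. → 31%.
Sum: 36% + 62% + 37% + 31% = 166%.

166%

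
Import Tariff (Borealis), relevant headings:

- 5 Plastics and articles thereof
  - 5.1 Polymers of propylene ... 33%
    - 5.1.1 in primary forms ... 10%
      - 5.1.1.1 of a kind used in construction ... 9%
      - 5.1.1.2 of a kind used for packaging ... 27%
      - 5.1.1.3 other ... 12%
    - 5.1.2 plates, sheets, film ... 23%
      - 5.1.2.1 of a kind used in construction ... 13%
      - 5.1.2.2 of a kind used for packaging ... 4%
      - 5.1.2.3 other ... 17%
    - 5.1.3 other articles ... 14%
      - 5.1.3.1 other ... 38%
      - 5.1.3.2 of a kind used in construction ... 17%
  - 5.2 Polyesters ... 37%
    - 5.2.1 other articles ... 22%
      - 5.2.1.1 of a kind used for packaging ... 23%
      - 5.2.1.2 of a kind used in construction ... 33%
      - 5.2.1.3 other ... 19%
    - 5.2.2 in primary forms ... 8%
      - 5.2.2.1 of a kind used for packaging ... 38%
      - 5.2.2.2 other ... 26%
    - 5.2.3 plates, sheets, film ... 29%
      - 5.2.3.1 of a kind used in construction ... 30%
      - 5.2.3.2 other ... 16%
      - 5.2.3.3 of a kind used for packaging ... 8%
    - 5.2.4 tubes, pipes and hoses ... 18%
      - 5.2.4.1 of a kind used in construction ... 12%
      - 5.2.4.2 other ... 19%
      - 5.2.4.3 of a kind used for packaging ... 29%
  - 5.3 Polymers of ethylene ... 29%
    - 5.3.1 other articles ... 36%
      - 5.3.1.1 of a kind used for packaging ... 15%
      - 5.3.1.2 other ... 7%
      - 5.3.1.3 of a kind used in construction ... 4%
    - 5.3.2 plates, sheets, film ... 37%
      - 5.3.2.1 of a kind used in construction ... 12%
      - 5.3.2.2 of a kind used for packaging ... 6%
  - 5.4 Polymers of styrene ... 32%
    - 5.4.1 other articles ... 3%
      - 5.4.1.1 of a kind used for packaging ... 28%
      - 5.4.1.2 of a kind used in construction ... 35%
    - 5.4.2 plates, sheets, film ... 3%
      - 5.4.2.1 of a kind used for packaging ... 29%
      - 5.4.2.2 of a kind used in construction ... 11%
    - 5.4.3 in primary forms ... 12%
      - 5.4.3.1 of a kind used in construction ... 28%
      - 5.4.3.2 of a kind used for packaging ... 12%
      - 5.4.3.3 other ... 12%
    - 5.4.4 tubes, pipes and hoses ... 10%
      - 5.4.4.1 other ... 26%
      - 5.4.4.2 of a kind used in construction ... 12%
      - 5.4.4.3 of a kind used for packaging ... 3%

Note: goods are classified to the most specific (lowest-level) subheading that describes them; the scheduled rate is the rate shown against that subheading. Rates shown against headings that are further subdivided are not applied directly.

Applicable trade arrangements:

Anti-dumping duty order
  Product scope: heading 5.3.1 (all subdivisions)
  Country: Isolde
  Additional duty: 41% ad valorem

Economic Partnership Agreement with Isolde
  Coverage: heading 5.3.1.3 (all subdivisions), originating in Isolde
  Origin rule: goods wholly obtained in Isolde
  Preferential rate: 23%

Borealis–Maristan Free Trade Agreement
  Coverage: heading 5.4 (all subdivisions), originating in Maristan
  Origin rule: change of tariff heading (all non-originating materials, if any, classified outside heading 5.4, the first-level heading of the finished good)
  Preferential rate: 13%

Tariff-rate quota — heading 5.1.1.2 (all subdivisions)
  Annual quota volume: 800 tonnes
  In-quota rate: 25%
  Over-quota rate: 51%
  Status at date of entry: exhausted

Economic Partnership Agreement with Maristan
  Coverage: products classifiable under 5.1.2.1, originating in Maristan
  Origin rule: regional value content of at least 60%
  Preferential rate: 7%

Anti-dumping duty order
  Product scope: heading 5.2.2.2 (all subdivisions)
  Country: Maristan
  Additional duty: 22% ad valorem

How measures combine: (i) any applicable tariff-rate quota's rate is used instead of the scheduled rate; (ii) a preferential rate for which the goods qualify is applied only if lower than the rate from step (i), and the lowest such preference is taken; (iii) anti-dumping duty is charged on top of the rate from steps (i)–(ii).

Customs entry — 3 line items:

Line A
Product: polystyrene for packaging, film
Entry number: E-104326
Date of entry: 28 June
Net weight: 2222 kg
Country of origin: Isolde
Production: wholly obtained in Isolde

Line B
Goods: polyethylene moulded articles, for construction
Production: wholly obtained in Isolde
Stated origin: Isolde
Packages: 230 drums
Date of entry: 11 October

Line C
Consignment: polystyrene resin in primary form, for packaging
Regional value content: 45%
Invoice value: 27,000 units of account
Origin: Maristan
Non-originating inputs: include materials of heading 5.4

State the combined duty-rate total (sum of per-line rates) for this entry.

86%

Line A: polystyrene → 5.4; film → 5.4.2; for packaging → 5.4.2.1. Scheduled 29%. Isolde agreement on 5.3.1.3: 5.4.2.1 not covered. → 29%.
Line B: polyethylene → 5.3; moulded articles → 5.3.1; for construction → 5.3.1.3. Scheduled 4%. Isolde agreement on 5.3.1.3: wholly obtained → 23% available; preference 23% not lower than 4% → no reduction; anti-dumping (Isolde, 5.3.1): +41%; total 4% + 41% = 45%. → 45%.
Line C: polystyrene → 5.4; resin in primary form → 5.4.3; for packaging → 5.4.3.2. Scheduled 12%. Maristan agreement on 5.4: CTH not met; Maristan agreement on 5.1.2.1: 5.4.3.2 not covered. → 12%.
Sum: 29% + 45% + 12% = 86%.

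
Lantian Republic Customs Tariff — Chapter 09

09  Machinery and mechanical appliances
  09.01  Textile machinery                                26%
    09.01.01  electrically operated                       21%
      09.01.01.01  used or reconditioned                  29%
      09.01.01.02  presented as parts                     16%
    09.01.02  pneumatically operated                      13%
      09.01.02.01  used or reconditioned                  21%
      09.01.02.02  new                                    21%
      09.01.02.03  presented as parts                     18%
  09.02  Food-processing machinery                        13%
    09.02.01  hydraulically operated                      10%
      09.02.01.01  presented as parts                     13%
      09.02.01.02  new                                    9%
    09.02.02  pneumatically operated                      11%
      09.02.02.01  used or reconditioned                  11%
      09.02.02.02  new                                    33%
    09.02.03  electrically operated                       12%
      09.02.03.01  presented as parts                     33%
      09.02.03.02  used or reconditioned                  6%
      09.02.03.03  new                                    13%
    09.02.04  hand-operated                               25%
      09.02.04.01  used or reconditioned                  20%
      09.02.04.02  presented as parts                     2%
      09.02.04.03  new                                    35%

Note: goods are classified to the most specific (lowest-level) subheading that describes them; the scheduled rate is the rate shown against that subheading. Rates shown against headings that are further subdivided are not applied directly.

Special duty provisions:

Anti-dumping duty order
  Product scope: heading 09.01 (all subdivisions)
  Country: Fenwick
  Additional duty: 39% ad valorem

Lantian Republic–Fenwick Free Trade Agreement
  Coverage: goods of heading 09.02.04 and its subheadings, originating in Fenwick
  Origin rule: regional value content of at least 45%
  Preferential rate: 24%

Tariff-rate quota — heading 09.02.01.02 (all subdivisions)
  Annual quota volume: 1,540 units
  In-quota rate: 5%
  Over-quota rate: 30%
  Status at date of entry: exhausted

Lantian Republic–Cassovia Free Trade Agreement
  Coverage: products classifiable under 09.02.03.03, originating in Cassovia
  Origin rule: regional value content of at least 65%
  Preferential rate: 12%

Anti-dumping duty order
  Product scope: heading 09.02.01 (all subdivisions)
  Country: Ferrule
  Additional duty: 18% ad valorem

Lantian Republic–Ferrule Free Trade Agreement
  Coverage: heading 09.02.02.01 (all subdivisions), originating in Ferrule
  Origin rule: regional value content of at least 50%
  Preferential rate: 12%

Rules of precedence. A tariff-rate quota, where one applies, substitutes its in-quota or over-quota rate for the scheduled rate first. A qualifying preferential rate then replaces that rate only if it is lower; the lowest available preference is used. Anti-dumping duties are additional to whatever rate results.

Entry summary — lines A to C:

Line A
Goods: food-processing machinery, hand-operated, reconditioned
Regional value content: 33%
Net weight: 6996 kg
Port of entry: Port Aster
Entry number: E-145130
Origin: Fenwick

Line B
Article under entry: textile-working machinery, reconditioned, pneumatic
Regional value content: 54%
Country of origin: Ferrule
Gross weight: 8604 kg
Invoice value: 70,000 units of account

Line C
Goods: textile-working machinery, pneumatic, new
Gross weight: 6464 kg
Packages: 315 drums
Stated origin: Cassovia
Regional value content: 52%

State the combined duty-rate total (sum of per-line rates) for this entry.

62%

Line A: food-processing → 09.02; hand-operated → 09.02.04; reconditioned → 09.02.04.01. Scheduled 20%. Fenwick agreement on 09.02.04: RVC < 45%. → 20%.
Line B: textile-working → 09.01; pneumatic → 09.01.02; reconditioned → 09.01.02.01. Scheduled 21%. Ferrule agreement on 09.02.02.01: 09.01.02.01 not covered. → 21%.
Line C: textile-working → 09.01; pneumatic → 09.01.02; new → 09.01.02.02. Scheduled 21%. Cassovia agreement on 09.02.03.03: 09.01.02.02 not covered. → 21%.
Sum: 20% + 21% + 21% = 62%.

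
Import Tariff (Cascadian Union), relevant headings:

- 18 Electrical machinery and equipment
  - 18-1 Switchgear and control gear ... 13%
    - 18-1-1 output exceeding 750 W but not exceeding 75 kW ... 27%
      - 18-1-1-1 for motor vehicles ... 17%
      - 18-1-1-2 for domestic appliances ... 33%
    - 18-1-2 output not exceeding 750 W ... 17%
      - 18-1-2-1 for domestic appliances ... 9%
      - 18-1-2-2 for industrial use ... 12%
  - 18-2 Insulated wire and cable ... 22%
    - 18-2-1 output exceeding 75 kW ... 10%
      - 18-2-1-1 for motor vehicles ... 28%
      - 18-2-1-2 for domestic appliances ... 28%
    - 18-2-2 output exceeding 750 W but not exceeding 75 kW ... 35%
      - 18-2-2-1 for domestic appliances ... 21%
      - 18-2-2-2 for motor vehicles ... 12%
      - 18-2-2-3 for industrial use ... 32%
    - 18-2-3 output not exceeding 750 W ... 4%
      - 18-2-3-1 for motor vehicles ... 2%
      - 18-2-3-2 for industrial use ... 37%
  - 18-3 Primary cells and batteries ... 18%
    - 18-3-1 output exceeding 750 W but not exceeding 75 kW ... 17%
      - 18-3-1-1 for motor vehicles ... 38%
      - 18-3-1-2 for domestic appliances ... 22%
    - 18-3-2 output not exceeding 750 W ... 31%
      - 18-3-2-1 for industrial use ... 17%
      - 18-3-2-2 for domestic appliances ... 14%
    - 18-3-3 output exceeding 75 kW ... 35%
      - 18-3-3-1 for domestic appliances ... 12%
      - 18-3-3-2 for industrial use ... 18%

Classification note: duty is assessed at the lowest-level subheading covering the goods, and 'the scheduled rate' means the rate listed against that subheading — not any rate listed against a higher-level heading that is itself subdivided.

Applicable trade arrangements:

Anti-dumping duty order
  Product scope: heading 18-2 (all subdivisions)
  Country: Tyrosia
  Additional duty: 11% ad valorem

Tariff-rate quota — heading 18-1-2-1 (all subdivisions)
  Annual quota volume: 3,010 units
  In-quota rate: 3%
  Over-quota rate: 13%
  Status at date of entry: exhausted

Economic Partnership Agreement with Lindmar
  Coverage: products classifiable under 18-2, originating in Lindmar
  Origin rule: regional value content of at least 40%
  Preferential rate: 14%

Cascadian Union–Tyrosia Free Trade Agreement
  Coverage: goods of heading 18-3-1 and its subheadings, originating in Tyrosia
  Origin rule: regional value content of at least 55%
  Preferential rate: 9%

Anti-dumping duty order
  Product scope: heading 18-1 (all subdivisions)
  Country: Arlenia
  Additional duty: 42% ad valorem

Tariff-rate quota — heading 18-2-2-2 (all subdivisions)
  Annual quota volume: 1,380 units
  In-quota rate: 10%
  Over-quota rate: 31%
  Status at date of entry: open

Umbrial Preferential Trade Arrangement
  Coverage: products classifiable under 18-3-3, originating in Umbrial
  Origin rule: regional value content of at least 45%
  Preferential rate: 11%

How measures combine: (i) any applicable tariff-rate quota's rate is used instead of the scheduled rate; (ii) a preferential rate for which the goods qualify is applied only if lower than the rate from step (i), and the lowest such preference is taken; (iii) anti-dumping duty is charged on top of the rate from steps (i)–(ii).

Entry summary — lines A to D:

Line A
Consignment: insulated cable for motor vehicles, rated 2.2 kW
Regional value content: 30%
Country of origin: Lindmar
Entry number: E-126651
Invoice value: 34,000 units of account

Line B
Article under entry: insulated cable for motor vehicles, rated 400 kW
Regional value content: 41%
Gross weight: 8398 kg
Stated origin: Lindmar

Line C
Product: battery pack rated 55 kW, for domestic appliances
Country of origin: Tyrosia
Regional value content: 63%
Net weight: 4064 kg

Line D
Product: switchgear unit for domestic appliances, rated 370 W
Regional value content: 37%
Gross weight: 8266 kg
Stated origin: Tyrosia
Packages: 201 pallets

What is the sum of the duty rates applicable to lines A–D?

46%

Line A: insulated cable → 18-2; rated 2.2 kW → 18-2-2; for motor vehicles → 18-2-2-2. Scheduled 12%. quota on 18-2-2-2 open → in-quota 10%; Lindmar agreement on 18-2: RVC < 40%. → 10%.
Line B: insulated cable → 18-2; rated 400 kW → 18-2-1; for motor vehicles → 18-2-1-1. Scheduled 28%. Lindmar agreement on 18-2: RVC ≥ 40% → 14% available; preferential 14%. → 14%.
Line C: battery pack → 18-3; rated 55 kW → 18-3-1; for domestic appliances → 18-3-1-2. Scheduled 22%. Tyrosia agreement on 18-3-1: RVC ≥ 55% → 9% available; preferential 9%. → 9%.
Line D: switchgear unit → 18-1; rated 370 W → 18-1-2; for domestic appliances → 18-1-2-1. Scheduled 9%. quota on 18-1-2-1 exhausted → over-quota 13%; Tyrosia agreement on 18-3-1: 18-1-2-1 not covered. → 13%.
Sum: 10% + 14% + 9% + 13% = 46%.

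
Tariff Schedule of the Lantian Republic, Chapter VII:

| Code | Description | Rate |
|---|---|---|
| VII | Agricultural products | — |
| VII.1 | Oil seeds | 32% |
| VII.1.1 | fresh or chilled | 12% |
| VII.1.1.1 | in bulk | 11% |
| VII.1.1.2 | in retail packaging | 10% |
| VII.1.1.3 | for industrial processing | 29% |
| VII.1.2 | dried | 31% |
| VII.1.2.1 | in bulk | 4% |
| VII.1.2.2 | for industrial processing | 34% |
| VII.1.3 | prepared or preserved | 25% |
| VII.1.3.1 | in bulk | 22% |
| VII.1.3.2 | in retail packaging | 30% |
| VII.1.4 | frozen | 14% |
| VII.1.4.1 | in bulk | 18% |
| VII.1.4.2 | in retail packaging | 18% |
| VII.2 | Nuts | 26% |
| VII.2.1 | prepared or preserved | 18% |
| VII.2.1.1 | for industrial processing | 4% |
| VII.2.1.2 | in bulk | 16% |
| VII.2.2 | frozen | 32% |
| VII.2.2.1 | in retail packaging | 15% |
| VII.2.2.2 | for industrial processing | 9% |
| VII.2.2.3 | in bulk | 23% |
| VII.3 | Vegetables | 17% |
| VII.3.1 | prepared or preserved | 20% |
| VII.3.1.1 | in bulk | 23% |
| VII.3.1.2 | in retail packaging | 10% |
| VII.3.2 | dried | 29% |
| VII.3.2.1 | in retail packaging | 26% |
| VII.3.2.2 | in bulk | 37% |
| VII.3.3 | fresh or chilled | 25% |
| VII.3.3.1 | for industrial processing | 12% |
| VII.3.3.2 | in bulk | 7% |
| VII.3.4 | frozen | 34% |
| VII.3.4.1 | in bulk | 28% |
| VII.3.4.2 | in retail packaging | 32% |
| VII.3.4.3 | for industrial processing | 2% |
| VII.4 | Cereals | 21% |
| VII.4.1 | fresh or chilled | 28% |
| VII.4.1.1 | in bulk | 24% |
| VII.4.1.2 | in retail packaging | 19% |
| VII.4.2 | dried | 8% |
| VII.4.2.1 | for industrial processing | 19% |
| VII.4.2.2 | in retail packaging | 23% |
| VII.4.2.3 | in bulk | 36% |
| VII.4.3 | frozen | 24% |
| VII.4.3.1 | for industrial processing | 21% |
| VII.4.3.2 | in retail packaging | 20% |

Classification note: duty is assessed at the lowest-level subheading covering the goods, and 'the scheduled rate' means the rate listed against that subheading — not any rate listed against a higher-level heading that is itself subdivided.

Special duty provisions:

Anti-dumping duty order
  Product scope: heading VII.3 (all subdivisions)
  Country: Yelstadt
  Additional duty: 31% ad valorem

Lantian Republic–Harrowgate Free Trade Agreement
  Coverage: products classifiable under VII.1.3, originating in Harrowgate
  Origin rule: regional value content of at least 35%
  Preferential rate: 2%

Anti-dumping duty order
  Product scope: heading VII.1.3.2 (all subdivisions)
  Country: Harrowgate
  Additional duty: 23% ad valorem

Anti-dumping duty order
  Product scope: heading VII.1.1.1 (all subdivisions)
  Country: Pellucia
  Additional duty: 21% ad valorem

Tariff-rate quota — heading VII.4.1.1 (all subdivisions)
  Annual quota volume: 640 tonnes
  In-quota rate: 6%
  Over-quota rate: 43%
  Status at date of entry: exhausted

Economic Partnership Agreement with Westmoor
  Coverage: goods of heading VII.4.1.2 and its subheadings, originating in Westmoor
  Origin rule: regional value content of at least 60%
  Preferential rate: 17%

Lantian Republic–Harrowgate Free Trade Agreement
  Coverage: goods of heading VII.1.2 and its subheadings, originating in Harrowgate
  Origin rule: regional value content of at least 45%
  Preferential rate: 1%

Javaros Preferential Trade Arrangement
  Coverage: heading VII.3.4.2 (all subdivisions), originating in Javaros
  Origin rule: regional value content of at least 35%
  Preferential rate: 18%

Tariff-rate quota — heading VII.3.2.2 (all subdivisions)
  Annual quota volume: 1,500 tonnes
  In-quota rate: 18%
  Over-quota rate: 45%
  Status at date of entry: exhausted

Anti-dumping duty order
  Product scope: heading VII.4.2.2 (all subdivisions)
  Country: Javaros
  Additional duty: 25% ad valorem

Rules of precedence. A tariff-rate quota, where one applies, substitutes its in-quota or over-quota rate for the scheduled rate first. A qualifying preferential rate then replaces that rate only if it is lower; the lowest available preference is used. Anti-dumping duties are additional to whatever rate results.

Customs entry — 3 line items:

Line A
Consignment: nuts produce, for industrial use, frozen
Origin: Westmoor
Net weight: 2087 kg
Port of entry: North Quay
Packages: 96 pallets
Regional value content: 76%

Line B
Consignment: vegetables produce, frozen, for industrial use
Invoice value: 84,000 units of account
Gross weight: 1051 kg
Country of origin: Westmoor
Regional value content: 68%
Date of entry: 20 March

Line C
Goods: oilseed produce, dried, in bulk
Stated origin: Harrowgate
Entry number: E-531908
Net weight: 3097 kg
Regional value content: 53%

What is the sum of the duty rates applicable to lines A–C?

12%

Line A: nuts → VII.2; frozen → VII.2.2; for industrial use → VII.2.2.2. Scheduled 9%. Westmoor agreement on VII.4.1.2: VII.2.2.2 not covered. → 9%.
Line B: vegetables → VII.3; frozen → VII.3.4; for industrial use → VII.3.4.3. Scheduled 2%. Westmoor agreement on VII.4.1.2: VII.3.4.3 not covered. → 2%.
Line C: oilseed → VII.1; dried → VII.1.2; in bulk → VII.1.2.1. Scheduled 4%. Harrowgate agreement on VII.1.3: VII.1.2.1 not covered; Harrowgate agreement on VII.1.2: RVC ≥ 45% → 1% available; preferential 1%. → 1%.
Sum: 9% + 2% + 1% = 12%.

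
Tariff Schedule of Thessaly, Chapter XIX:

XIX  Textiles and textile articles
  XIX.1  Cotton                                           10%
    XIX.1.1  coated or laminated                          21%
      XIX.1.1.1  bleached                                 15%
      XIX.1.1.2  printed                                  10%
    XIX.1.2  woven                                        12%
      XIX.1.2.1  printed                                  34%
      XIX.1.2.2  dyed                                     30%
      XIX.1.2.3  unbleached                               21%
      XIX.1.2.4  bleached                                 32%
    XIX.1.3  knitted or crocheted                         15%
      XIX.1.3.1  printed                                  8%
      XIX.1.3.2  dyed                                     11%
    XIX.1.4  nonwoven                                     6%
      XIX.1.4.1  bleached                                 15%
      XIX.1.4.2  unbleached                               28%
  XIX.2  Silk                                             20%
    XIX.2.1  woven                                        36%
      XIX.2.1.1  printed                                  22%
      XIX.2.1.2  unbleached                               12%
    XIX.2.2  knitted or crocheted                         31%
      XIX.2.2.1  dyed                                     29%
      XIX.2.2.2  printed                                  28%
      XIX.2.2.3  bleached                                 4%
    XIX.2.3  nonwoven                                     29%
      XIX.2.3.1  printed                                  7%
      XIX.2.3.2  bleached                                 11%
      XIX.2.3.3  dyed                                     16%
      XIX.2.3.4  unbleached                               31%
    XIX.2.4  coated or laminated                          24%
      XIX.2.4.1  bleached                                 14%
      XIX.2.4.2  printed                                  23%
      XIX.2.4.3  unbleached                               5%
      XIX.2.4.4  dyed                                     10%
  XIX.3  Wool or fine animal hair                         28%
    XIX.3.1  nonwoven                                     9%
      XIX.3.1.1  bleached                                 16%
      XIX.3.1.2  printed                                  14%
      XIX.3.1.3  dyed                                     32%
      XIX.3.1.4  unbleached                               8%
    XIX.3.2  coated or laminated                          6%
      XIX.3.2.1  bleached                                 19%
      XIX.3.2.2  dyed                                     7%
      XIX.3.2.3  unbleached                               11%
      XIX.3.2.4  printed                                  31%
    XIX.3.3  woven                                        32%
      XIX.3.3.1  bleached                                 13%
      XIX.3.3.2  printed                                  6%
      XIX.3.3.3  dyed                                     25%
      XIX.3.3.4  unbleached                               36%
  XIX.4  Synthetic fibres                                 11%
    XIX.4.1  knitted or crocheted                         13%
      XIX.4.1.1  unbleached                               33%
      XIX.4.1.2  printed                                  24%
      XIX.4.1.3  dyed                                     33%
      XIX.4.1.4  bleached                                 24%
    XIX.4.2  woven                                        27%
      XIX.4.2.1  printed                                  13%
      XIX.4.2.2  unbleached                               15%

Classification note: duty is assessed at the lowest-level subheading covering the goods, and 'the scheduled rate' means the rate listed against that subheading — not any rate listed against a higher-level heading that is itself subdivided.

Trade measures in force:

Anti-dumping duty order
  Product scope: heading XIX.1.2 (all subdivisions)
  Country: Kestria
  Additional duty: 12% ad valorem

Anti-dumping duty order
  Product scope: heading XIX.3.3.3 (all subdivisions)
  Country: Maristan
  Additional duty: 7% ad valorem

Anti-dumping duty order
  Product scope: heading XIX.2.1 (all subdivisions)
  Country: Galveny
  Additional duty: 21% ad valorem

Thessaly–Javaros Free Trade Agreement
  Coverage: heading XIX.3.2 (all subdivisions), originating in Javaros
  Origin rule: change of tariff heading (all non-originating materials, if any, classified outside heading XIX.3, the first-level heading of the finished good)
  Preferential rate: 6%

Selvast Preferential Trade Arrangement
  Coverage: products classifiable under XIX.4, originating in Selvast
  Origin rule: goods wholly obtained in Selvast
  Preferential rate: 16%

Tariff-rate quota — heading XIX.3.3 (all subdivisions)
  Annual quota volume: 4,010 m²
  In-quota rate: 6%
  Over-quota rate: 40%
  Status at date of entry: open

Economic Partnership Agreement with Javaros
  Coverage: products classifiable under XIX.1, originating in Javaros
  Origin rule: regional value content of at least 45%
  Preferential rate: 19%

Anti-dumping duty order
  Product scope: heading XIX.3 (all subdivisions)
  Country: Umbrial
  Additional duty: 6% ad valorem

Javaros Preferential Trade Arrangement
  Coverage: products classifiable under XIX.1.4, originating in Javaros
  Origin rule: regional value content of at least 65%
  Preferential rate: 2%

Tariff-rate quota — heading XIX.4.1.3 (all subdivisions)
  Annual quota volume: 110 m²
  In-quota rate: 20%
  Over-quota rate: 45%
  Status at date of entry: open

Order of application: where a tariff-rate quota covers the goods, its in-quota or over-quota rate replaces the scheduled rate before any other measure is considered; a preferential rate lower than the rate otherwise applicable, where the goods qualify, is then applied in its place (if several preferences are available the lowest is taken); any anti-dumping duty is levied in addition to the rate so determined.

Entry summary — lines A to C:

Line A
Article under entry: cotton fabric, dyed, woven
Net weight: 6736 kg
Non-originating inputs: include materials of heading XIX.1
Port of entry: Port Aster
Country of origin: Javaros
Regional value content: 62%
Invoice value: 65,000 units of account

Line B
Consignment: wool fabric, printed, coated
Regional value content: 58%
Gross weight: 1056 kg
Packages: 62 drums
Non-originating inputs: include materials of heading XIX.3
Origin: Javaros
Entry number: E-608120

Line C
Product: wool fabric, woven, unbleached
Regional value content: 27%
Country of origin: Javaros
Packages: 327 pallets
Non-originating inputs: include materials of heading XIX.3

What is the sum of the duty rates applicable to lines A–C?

56%

Line A: cotton → XIX.1; woven → XIX.1.2; dyed → XIX.1.2.2. Scheduled 30%. Javaros agreement on XIX.3.2: XIX.1.2.2 not covered; Javaros agreement on XIX.1: RVC ≥ 45% → 19% available; Javaros agreement on XIX.1.4: XIX.1.2.2 not covered; preferential 19%. → 19%.
Line B: wool → XIX.3; coated → XIX.3.2; printed → XIX.3.2.4. Scheduled 31%. Javaros agreement on XIX.3.2: CTH not met; Javaros agreement on XIX.1: XIX.3.2.4 not covered; Javaros agreement on XIX.1.4: XIX.3.2.4 not covered. → 31%.
Line C: wool → XIX.3; woven → XIX.3.3; unbleached → XIX.3.3.4. Scheduled 36%. quota on XIX.3.3 open → in-quota 6%; Javaros agreement on XIX.3.2: XIX.3.3.4 not covered; Javaros agreement on XIX.1: XIX.3.3.4 not covered; Javaros agreement on XIX.1.4: XIX.3.3.4 not covered. → 6%.
Sum: 19% + 31% + 6% = 56%.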